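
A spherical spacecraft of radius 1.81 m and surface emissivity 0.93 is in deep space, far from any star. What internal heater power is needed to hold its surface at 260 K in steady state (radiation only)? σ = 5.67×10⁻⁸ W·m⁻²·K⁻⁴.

P = εσ·4πr²·T⁴.
4πr² = 41.17 m²; T⁴ = 4.570×10⁹ K⁴.
P = 0.93·5.67×10⁻⁸·41.17·4.570×10⁹.

P ≈ 9920 W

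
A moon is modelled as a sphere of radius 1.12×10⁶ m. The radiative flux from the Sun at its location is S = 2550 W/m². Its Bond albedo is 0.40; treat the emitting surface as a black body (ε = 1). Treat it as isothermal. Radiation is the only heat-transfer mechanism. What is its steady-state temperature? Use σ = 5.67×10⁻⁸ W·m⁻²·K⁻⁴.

T ≈ 287 K

At equilibrium, absorbed power = emitted power.
Absorbing cross-section = πr² = 3.941×10¹² m²; emitting surface = 4πr² = 1.576×10¹³ m² (ratio 4).
(1−a)S·A_cross = εσ·A_surf·T⁴  ⇒  T⁴ = (1−a)S/(4σ).
T⁴ = 0.600·2550/(4·5.67×10⁻⁸) = 6.746×10⁹ K⁴.
T = (6.746×10⁹)^(1/4).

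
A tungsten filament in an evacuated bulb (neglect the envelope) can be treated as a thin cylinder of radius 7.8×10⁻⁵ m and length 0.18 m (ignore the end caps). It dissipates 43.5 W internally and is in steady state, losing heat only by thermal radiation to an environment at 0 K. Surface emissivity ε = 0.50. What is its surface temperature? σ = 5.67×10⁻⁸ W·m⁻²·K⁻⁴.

T ≈ 2040 K

Steady state: internal power = radiated power, P = εσA T⁴.
Radiating area A = 2πrL = 8.822×10⁻⁵ m².
T⁴ = P/(εσA) = 43.5/(0.50·5.67×10⁻⁸·8.822×10⁻⁵) = 1.739×10¹³ K⁴.
T = (1.739×10¹³)^(1/4).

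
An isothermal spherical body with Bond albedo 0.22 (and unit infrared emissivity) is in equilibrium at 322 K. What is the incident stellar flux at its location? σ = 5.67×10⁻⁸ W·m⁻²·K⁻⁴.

(1−a)S·πr² = σ·4πr²·T⁴ ⇒ S = 4σT⁴/(1−a).
S = 4·5.67×10⁻⁸·1.075×10¹⁰/0.780.

S ≈ 3130 W/m²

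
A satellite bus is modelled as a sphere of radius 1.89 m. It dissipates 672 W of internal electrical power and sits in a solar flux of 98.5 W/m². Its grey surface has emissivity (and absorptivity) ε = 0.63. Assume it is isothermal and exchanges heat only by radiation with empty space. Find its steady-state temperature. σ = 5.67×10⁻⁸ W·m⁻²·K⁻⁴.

At steady state, absorbed solar power + internal power = radiated power.
Absorbed: α·S·A_cross = 0.63·98.5·11.22 = 696.4 W (cross-section πr²).
Total input = 696.4 + 672 = 1368 W.
Radiated: εσ·A_surf·T⁴ with A_surf = 4πr² = 44.89 m².
T⁴ = 1368/(0.63·5.67×10⁻⁸·44.89) = 8.534×10⁸ K⁴.

T ≈ 171 K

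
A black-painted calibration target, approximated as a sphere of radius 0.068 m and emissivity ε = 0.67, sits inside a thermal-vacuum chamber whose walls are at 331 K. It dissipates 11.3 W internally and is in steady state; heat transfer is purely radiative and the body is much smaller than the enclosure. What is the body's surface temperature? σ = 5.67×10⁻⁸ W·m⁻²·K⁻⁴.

For a small grey body in a large enclosure, net radiated power = εσA(T⁴ − T_w⁴).
Steady state: P = εσA(T⁴ − T_w⁴) with A = 4πr² = 0.05811 m².
T⁴ = P/(εσA) + T_w⁴ = 11.3/(0.67·5.67×10⁻⁸·0.05811) + (331)⁴
    = 5.119×10⁹ + 1.200×10¹⁰ = 1.712×10¹⁰ K⁴.

T ≈ 362 K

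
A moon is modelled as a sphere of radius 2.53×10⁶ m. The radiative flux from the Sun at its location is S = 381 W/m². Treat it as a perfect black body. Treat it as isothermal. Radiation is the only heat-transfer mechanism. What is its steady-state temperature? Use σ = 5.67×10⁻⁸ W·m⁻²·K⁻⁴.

At equilibrium, absorbed power = emitted power.
Absorbing cross-section = πr² = 2.011×10¹³ m²; emitting surface = 4πr² = 8.044×10¹³ m² (ratio 4).
S·A_cross = εσ·A_surf·T⁴  ⇒  T⁴ = S/(4σ).
T⁴ = 1.00·381/(4·5.67×10⁻⁸) = 1.680×10⁹ K⁴.
T = (1.680×10⁹)^(1/4).

T ≈ 202 K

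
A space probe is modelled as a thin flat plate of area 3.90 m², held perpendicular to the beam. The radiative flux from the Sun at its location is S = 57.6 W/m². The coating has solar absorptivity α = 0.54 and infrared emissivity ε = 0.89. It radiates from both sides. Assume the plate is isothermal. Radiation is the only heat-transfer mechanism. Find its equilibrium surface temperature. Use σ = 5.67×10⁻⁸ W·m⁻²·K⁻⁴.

At equilibrium, absorbed power = emitted power.
Absorbing cross-section = A = 3.900 m²; emitting surface = 2A = 7.800 m² (ratio 2).
αS·A_cross = εσ·A_surf·T⁴  ⇒  T⁴ = αS/(ε·2σ).
T⁴ = 0.540·57.6/(0.89·2·5.67×10⁻⁸) = 3.082×10⁸ K⁴.
T = (3.082×10⁸)^(1/4).

T ≈ 132 K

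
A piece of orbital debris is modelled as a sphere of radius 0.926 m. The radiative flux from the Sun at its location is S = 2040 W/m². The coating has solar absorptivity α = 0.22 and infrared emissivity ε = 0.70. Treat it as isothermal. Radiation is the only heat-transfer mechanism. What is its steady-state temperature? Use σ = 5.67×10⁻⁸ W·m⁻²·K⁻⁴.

At equilibrium, absorbed power = emitted power.
Absorbing cross-section = πr² = 2.694 m²; emitting surface = 4πr² = 10.78 m² (ratio 4).
αS·A_cross = εσ·A_surf·T⁴  ⇒  T⁴ = αS/(ε·4σ).
T⁴ = 0.220·2040/(0.70·4·5.67×10⁻⁸) = 2.827×10⁹ K⁴.
T = (2.827×10⁹)^(1/4).

T ≈ 231 K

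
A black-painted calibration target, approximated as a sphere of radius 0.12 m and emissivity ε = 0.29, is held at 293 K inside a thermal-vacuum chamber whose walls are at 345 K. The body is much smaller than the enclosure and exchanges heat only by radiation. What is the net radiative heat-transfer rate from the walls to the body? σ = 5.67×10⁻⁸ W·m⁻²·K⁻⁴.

For a small grey body in a large enclosure: P_net = εσA(T_body⁴ − T_wall⁴).
A = 4πr² = 0.1810 m²; T_body⁴ − T_wall⁴ = 7.370×10⁹ − 1.417×10¹⁰ = -6.797×10⁹ K⁴.
|P_net| = 0.29·5.67×10⁻⁸·0.1810·6.797×10⁹.

P_net ≈ 20.2 W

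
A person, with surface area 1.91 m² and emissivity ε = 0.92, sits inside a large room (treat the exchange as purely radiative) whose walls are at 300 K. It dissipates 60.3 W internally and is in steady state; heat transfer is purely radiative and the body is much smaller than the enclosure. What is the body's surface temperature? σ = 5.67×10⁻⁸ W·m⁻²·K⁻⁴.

T ≈ 305 K

For a small grey body in a large enclosure, net radiated power = εσA(T⁴ − T_w⁴).
Steady state: P = εσA(T⁴ − T_w⁴) with A = 1.91 m².
T⁴ = P/(εσA) + T_w⁴ = 60.3/(0.92·5.67×10⁻⁸·1.910) + (300)⁴
    = 6.052×10⁸ + 8.100×10⁹ = 8.705×10⁹ K⁴.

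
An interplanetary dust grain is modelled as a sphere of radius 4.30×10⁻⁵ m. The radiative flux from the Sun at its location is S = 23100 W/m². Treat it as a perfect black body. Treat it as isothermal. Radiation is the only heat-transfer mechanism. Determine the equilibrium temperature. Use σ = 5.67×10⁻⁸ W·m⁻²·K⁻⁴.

At equilibrium, absorbed power = emitted power.
Absorbing cross-section = πr² = 5.809×10⁻⁹ m²; emitting surface = 4πr² = 2.324×10⁻⁸ m² (ratio 4).
S·A_cross = εσ·A_surf·T⁴  ⇒  T⁴ = S/(4σ).
T⁴ = 1.00·23100/(4·5.67×10⁻⁸) = 1.019×10¹¹ K⁴.
T = (1.019×10¹¹)^(1/4).

T ≈ 565 K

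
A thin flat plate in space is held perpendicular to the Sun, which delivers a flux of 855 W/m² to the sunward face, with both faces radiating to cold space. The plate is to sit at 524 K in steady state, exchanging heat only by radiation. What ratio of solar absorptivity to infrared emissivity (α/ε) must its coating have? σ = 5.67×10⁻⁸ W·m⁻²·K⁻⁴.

α/ε ≈ 10.0

Balance: αS·A = εσ·2A·T⁴ ⇒ α/ε = 2σT⁴/S.
α/ε = 2·5.67×10⁻⁸·(524)⁴/855 = 2·5.67×10⁻⁸·7.539×10¹⁰/855.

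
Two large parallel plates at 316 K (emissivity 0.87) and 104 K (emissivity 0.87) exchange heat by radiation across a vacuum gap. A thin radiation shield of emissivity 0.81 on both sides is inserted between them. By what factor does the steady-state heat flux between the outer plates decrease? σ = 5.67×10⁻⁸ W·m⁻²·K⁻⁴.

Without shield: q₀ = σΔ(T⁴)/(1/ε₁+1/ε₂−1) with denominator 1.299.
With shield the two gaps are in series; the resistances add: (1/ε₁+1/ε_s−1)+(1/ε_s+1/ε₂−1) = 1.384+1.384 = 2.768.
Heat-flux ratio q₀/q = 2.768/1.299.

factor ≈ 2.13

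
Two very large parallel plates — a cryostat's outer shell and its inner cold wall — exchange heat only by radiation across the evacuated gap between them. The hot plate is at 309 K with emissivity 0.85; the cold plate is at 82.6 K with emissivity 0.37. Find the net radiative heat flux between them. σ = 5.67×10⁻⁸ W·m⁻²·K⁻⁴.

For two infinite grey parallel plates, q = σ(T₁⁴ − T₂⁴)/(1/ε₁ + 1/ε₂ − 1).
T₁⁴ − T₂⁴ = 9.117×10⁹ − 4.655×10⁷ = 9.070×10⁹ K⁴.
1/ε₁ + 1/ε₂ − 1 = 1.176 + 2.703 − 1 = 2.879.
q = 5.67×10⁻⁸ × 9.070×10⁹ / 2.879.

q ≈ 179 W/m²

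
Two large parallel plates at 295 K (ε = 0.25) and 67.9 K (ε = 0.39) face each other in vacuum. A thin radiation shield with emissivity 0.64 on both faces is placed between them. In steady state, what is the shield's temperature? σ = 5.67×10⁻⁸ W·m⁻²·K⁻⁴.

T_s ≈ 236 K

In steady state the net flux on the hot side equals that on the cold side.
σ(T₁⁴−T_s⁴)/D₁ = σ(T_s⁴−T₂⁴)/D₂, with D₁ = 1/ε₁+1/ε_s−1 = 4.562, D₂ = 1/ε_s+1/ε₂−1 = 3.127.
Solve for T_s⁴: T_s⁴ = (D₂·T₁⁴ + D₁·T₂⁴)/(D₁+D₂) = 3.092×10⁹ K⁴.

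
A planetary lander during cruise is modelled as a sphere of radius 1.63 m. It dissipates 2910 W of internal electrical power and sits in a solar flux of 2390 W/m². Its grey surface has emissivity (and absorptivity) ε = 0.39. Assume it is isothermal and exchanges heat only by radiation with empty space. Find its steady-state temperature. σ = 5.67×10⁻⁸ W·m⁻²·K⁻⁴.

At steady state, absorbed solar power + internal power = radiated power.
Absorbed: α·S·A_cross = 0.39·2390·8.347 = 7780 W (cross-section πr²).
Total input = 7780 + 2910 = 10690 W.
Radiated: εσ·A_surf·T⁴ with A_surf = 4πr² = 33.39 m².
T⁴ = 10690/(0.39·5.67×10⁻⁸·33.39) = 1.448×10¹⁰ K⁴.

T ≈ 347 K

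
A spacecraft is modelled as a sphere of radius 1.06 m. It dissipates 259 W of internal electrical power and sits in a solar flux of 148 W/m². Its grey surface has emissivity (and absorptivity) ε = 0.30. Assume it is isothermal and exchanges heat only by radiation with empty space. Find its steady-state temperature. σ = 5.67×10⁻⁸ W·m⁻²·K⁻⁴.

At steady state, absorbed solar power + internal power = radiated power.
Absorbed: α·S·A_cross = 0.30·148·3.530 = 156.7 W (cross-section πr²).
Total input = 156.7 + 259 = 415.7 W.
Radiated: εσ·A_surf·T⁴ with A_surf = 4πr² = 14.12 m².
T⁴ = 415.7/(0.30·5.67×10⁻⁸·14.12) = 1.731×10⁹ K⁴.

T ≈ 204 K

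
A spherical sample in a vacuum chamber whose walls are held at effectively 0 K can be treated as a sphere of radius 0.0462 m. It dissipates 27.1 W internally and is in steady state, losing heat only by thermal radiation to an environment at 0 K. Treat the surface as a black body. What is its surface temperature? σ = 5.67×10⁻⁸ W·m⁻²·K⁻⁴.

T ≈ 365 K

Steady state: internal power = radiated power, P = εσA T⁴.
Radiating area A = 4πr² = 0.02682 m².
T⁴ = P/(εσA) = 27.1/(1.0·5.67×10⁻⁸·0.02682) = 1.782×10¹⁰ K⁴.
T = (1.782×10¹⁰)^(1/4).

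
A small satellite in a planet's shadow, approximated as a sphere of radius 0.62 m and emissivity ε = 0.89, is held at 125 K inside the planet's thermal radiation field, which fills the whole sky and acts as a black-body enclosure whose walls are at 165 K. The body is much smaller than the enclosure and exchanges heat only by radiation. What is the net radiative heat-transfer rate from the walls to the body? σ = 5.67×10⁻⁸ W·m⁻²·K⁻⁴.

P_net ≈ 121 W

For a small grey body in a large enclosure: P_net = εσA(T_body⁴ − T_wall⁴).
A = 4πr² = 4.831 m²; T_body⁴ − T_wall⁴ = 2.441×10⁸ − 7.412×10⁸ = -4.971×10⁸ K⁴.
|P_net| = 0.89·5.67×10⁻⁸·4.831·4.971×10⁸.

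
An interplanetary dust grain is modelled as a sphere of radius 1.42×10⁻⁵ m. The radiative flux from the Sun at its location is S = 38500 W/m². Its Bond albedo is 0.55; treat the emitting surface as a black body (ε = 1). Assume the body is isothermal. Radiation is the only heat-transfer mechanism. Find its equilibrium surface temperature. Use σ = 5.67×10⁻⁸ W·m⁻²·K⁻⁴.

T ≈ 526 K

At equilibrium, absorbed power = emitted power.
Absorbing cross-section = πr² = 6.335×10⁻¹⁰ m²; emitting surface = 4πr² = 2.534×10⁻⁹ m² (ratio 4).
(1−a)S·A_cross = εσ·A_surf·T⁴  ⇒  T⁴ = (1−a)S/(4σ).
T⁴ = 0.450·38500/(4·5.67×10⁻⁸) = 7.639×10¹⁰ K⁴.
T = (7.639×10¹⁰)^(1/4).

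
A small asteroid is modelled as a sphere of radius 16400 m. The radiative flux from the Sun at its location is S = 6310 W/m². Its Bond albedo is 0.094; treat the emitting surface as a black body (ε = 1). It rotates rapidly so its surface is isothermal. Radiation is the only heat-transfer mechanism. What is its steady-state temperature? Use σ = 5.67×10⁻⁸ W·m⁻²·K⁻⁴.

At equilibrium, absorbed power = emitted power.
Absorbing cross-section = πr² = 8.450×10⁸ m²; emitting surface = 4πr² = 3.380×10⁹ m² (ratio 4).
(1−a)S·A_cross = εσ·A_surf·T⁴  ⇒  T⁴ = (1−a)S/(4σ).
T⁴ = 0.906·6310/(4·5.67×10⁻⁸) = 2.521×10¹⁰ K⁴.
T = (2.521×10¹⁰)^(1/4).

T ≈ 398 K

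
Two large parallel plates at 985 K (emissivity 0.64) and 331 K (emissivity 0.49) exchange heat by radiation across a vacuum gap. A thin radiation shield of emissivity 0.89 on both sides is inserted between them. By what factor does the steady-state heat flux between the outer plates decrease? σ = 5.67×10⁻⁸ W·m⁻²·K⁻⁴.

Without shield: q₀ = σΔ(T⁴)/(1/ε₁+1/ε₂−1) with denominator 2.603.
With shield the two gaps are in series; the resistances add: (1/ε₁+1/ε_s−1)+(1/ε_s+1/ε₂−1) = 1.686+2.164 = 3.851.
Heat-flux ratio q₀/q = 3.851/2.603.

factor ≈ 1.48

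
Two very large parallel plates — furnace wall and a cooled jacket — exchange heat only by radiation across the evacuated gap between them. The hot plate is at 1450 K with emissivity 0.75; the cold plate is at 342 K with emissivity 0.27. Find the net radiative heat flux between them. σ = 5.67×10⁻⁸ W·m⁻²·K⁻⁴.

q ≈ 61900 W/m²

For two infinite grey parallel plates, q = σ(T₁⁴ − T₂⁴)/(1/ε₁ + 1/ε₂ − 1).
T₁⁴ − T₂⁴ = 4.421×10¹² − 1.368×10¹⁰ = 4.407×10¹² K⁴.
1/ε₁ + 1/ε₂ − 1 = 1.333 + 3.704 − 1 = 4.037.
q = 5.67×10⁻⁸ × 4.407×10¹² / 4.037.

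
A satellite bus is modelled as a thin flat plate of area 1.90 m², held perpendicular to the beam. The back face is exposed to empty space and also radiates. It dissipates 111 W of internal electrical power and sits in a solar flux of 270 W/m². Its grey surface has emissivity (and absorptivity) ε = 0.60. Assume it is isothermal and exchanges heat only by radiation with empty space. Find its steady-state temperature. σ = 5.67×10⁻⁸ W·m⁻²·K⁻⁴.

At steady state, absorbed solar power + internal power = radiated power.
Absorbed: α·S·A_cross = 0.60·270·1.900 = 307.8 W (cross-section A).
Total input = 307.8 + 111 = 418.8 W.
Radiated: εσ·A_surf·T⁴ with A_surf = 2A = 3.800 m².
T⁴ = 418.8/(0.60·5.67×10⁻⁸·3.800) = 3.240×10⁹ K⁴.

T ≈ 239 K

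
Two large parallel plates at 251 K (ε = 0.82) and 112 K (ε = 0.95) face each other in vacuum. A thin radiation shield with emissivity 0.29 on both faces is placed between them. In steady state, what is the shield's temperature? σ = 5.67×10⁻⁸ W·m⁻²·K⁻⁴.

T_s ≈ 212 K

In steady state the net flux on the hot side equals that on the cold side.
σ(T₁⁴−T_s⁴)/D₁ = σ(T_s⁴−T₂⁴)/D₂, with D₁ = 1/ε₁+1/ε_s−1 = 3.668, D₂ = 1/ε_s+1/ε₂−1 = 3.501.
Solve for T_s⁴: T_s⁴ = (D₂·T₁⁴ + D₁·T₂⁴)/(D₁+D₂) = 2.019×10⁹ K⁴.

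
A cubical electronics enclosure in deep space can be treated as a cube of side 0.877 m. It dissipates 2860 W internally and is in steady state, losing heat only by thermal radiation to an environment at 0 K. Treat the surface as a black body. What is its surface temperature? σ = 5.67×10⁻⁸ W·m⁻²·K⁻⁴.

Steady state: internal power = radiated power, P = εσA T⁴.
Radiating area A = 6L² = 4.615 m².
T⁴ = P/(εσA) = 2860/(1.0·5.67×10⁻⁸·4.615) = 1.093×10¹⁰ K⁴.
T = (1.093×10¹⁰)^(1/4).

T ≈ 323 K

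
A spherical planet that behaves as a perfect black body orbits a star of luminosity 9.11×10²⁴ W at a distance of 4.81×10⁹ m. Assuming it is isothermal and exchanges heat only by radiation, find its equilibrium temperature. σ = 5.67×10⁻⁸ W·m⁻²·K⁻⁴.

T ≈ 610 K

First find the stellar flux at distance d: S = L/(4πd²) = 9.11×10²⁴/(4π·(4.81×10⁹)²) = 31330 W/m².
For an isothermal sphere, absorbed (1−a)S·πr² = emitted σ·4πr²·T⁴, so T⁴ = (1−a)S/(4σ).
T⁴ = 1.00·31330/(4·5.67×10⁻⁸) = 1.382×10¹¹ K⁴.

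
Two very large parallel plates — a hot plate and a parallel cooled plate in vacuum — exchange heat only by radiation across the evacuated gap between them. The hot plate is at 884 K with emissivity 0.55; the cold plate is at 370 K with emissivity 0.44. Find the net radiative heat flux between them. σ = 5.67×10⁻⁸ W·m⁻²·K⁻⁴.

q ≈ 10900 W/m²

For two infinite grey parallel plates, q = σ(T₁⁴ − T₂⁴)/(1/ε₁ + 1/ε₂ − 1).
T₁⁴ − T₂⁴ = 6.107×10¹¹ − 1.874×10¹⁰ = 5.919×10¹¹ K⁴.
1/ε₁ + 1/ε₂ − 1 = 1.818 + 2.273 − 1 = 3.091.
q = 5.67×10⁻⁸ × 5.919×10¹¹ / 3.091.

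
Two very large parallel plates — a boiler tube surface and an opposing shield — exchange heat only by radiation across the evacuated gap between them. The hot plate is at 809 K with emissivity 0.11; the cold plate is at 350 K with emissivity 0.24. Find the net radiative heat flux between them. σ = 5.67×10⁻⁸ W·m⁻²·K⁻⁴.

q ≈ 1910 W/m²

For two infinite grey parallel plates, q = σ(T₁⁴ − T₂⁴)/(1/ε₁ + 1/ε₂ − 1).
T₁⁴ − T₂⁴ = 4.283×10¹¹ − 1.501×10¹⁰ = 4.133×10¹¹ K⁴.
1/ε₁ + 1/ε₂ − 1 = 9.091 + 4.167 − 1 = 12.26.
q = 5.67×10⁻⁸ × 4.133×10¹¹ / 12.26.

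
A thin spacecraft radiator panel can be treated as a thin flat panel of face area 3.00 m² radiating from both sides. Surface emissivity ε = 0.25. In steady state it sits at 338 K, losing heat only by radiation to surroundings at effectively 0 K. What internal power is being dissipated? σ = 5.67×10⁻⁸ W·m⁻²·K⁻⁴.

Steady state: P = εσA T⁴.
A = 2·3.00 = 6.000 m²; T⁴ = (338)⁴ = 1.305×10¹⁰ K⁴.
P = 0.25 × 5.67×10⁻⁸ × 6.000 × 1.305×10¹⁰.

P ≈ 1110 W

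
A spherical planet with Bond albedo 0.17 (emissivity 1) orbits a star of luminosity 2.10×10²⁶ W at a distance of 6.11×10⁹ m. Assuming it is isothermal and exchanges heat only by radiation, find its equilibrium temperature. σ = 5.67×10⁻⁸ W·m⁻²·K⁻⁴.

First find the stellar flux at distance d: S = L/(4πd²) = 2.10×10²⁶/(4π·(6.11×10⁹)²) = 4.476×10⁵ W/m².
For an isothermal sphere, absorbed (1−a)S·πr² = emitted σ·4πr²·T⁴, so T⁴ = (1−a)S/(4σ).
T⁴ = 0.830·4.476×10⁵/(4·5.67×10⁻⁸) = 1.638×10¹² K⁴.

T ≈ 1130 K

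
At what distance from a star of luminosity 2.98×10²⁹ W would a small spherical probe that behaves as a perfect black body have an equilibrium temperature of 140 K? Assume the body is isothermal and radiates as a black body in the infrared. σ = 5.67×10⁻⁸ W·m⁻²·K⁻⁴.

For an isothermal black-emitting sphere, (1−a)S·πr² = σ·4πr²·T⁴ ⇒ S = 4σT⁴/(1−a).
S = 4·5.67×10⁻⁸·(140)⁴/1.00 = 87.13 W/m².
Flux falls as S = L/(4πd²), so d = √(L/(4πS)) = √(2.98×10²⁹/(4π·87.13)).

d ≈ 1.65×10¹³ m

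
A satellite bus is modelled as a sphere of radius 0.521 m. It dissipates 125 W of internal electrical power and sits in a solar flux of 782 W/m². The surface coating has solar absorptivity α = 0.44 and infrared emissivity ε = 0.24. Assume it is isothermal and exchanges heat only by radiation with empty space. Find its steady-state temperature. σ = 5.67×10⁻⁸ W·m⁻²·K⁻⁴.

At steady state, absorbed solar power + internal power = radiated power.
Absorbed: α·S·A_cross = 0.44·782·0.8528 = 293.4 W (cross-section πr²).
Total input = 293.4 + 125 = 418.4 W.
Radiated: εσ·A_surf·T⁴ with A_surf = 4πr² = 3.411 m².
T⁴ = 418.4/(0.24·5.67×10⁻⁸·3.411) = 9.014×10⁹ K⁴.

T ≈ 308 K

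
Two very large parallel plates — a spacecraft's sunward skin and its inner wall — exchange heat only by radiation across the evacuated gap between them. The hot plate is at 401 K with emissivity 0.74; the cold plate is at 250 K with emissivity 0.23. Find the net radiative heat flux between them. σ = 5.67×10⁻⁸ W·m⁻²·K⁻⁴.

For two infinite grey parallel plates, q = σ(T₁⁴ − T₂⁴)/(1/ε₁ + 1/ε₂ − 1).
T₁⁴ − T₂⁴ = 2.586×10¹⁰ − 3.906×10⁹ = 2.195×10¹⁰ K⁴.
1/ε₁ + 1/ε₂ − 1 = 1.351 + 4.348 − 1 = 4.699.
q = 5.67×10⁻⁸ × 2.195×10¹⁰ / 4.699.

q ≈ 265 W/m²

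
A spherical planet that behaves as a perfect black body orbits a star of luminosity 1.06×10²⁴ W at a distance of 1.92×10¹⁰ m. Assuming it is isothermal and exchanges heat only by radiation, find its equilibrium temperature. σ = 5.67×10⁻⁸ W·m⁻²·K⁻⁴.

T ≈ 178 K

First find the stellar flux at distance d: S = L/(4πd²) = 1.06×10²⁴/(4π·(1.92×10¹⁰)²) = 228.8 W/m².
For an isothermal sphere, absorbed (1−a)S·πr² = emitted σ·4πr²·T⁴, so T⁴ = (1−a)S/(4σ).
T⁴ = 1.00·228.8/(4·5.67×10⁻⁸) = 1.009×10⁹ K⁴.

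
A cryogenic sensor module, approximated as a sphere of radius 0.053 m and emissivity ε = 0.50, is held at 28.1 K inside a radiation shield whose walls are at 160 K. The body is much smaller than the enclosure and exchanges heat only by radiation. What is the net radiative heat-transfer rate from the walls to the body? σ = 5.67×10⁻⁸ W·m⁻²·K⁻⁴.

For a small grey body in a large enclosure: P_net = εσA(T_body⁴ − T_wall⁴).
A = 4πr² = 0.03530 m²; T_body⁴ − T_wall⁴ = 6.235×10⁵ − 6.554×10⁸ = -6.547×10⁸ K⁴.
|P_net| = 0.50·5.67×10⁻⁸·0.03530·6.547×10⁸.

P_net ≈ 0.655 W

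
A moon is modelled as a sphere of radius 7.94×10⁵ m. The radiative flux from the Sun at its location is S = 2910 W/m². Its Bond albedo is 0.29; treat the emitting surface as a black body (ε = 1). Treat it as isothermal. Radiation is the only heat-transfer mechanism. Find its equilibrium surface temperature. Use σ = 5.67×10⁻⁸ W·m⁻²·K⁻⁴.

At equilibrium, absorbed power = emitted power.
Absorbing cross-section = πr² = 1.981×10¹² m²; emitting surface = 4πr² = 7.922×10¹² m² (ratio 4).
(1−a)S·A_cross = εσ·A_surf·T⁴  ⇒  T⁴ = (1−a)S/(4σ).
T⁴ = 0.710·2910/(4·5.67×10⁻⁸) = 9.110×10⁹ K⁴.
T = (9.110×10⁹)^(1/4).

T ≈ 309 K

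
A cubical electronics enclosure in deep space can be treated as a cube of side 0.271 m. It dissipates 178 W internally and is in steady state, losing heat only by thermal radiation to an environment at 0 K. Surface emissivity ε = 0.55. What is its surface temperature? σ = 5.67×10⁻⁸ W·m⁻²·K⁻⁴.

Steady state: internal power = radiated power, P = εσA T⁴.
Radiating area A = 6L² = 0.4406 m².
T⁴ = P/(εσA) = 178/(0.55·5.67×10⁻⁸·0.4406) = 1.295×10¹⁰ K⁴.
T = (1.295×10¹⁰)^(1/4).

T ≈ 337 K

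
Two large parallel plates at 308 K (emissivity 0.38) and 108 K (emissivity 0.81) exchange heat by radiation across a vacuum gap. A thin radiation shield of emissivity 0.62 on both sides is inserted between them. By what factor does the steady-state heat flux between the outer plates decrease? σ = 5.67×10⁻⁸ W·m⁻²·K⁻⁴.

factor ≈ 1.78

Without shield: q₀ = σΔ(T⁴)/(1/ε₁+1/ε₂−1) with denominator 2.866.
With shield the two gaps are in series; the resistances add: (1/ε₁+1/ε_s−1)+(1/ε_s+1/ε₂−1) = 3.244+1.847 = 5.092.
Heat-flux ratio q₀/q = 5.092/2.866.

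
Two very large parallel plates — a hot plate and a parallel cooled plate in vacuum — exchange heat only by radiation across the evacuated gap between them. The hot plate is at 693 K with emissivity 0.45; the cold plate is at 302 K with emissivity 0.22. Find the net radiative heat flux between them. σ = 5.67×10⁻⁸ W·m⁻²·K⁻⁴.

q ≈ 2190 W/m²

For two infinite grey parallel plates, q = σ(T₁⁴ − T₂⁴)/(1/ε₁ + 1/ε₂ − 1).
T₁⁴ − T₂⁴ = 2.306×10¹¹ − 8.318×10⁹ = 2.223×10¹¹ K⁴.
1/ε₁ + 1/ε₂ − 1 = 2.222 + 4.545 − 1 = 5.768.
q = 5.67×10⁻⁸ × 2.223×10¹¹ / 5.768.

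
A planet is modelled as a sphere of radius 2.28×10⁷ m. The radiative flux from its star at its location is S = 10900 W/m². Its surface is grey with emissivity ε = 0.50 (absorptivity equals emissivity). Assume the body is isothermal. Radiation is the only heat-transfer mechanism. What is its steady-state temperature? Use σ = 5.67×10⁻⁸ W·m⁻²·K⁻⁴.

T ≈ 468 K

At equilibrium, absorbed power = emitted power.
Absorbing cross-section = πr² = 1.633×10¹⁵ m²; emitting surface = 4πr² = 6.533×10¹⁵ m² (ratio 4).
εS·A_cross = εσ·A_surf·T⁴  ⇒  T⁴ = S/(4σ)   (ε cancels).
T⁴ = 10900/(4·5.67×10⁻⁸) = 4.806×10¹⁰ K⁴.
T = (4.806×10¹⁰)^(1/4).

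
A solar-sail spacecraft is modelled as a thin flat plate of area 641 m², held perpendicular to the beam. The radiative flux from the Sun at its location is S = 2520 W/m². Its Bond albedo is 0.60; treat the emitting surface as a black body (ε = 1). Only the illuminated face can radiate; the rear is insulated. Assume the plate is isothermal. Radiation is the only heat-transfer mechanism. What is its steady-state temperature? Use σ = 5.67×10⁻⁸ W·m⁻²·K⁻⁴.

T ≈ 365 K

At equilibrium, absorbed power = emitted power.
Absorbing cross-section = A = 641.0 m²; emitting surface = A = 641.0 m² (ratio 1).
(1−a)S·A_cross = εσ·A_surf·T⁴  ⇒  T⁴ = (1−a)S/(1σ).
T⁴ = 0.400·2520/(1·5.67×10⁻⁸) = 1.778×10¹⁰ K⁴.
T = (1.778×10¹⁰)^(1/4).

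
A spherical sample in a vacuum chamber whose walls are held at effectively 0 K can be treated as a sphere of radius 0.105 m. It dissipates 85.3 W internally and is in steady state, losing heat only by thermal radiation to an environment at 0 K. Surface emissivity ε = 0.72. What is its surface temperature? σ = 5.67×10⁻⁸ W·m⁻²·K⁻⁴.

T ≈ 350 K

Steady state: internal power = radiated power, P = εσA T⁴.
Radiating area A = 4πr² = 0.1385 m².
T⁴ = P/(εσA) = 85.3/(0.72·5.67×10⁻⁸·0.1385) = 1.508×10¹⁰ K⁴.
T = (1.508×10¹⁰)^(1/4).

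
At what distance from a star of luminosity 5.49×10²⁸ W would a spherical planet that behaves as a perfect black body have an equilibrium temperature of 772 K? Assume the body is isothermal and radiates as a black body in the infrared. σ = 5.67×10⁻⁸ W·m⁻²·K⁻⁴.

d ≈ 2.33×10¹¹ m

For an isothermal black-emitting sphere, (1−a)S·πr² = σ·4πr²·T⁴ ⇒ S = 4σT⁴/(1−a).
S = 4·5.67×10⁻⁸·(772)⁴/1.00 = 80560 W/m².
Flux falls as S = L/(4πd²), so d = √(L/(4πS)) = √(5.49×10²⁸/(4π·80560)).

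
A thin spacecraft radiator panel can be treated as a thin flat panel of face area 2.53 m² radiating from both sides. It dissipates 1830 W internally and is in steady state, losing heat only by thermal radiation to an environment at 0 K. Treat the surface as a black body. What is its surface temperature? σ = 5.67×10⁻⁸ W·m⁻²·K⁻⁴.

Steady state: internal power = radiated power, P = εσA T⁴.
Radiating area A = 2·2.53 = 5.060 m².
T⁴ = P/(εσA) = 1830/(1.0·5.67×10⁻⁸·5.060) = 6.378×10⁹ K⁴.
T = (6.378×10⁹)^(1/4).

T ≈ 283 K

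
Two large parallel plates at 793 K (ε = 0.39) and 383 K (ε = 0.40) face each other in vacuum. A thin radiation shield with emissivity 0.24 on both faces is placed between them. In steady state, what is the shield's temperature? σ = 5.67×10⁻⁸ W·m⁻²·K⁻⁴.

In steady state the net flux on the hot side equals that on the cold side.
σ(T₁⁴−T_s⁴)/D₁ = σ(T_s⁴−T₂⁴)/D₂, with D₁ = 1/ε₁+1/ε_s−1 = 5.731, D₂ = 1/ε_s+1/ε₂−1 = 5.667.
Solve for T_s⁴: T_s⁴ = (D₂·T₁⁴ + D₁·T₂⁴)/(D₁+D₂) = 2.074×10¹¹ K⁴.

T_s ≈ 675 K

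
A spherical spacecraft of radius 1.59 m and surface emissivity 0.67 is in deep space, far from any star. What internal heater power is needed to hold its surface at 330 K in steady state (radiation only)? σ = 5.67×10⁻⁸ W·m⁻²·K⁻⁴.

P = εσ·4πr²·T⁴.
4πr² = 31.77 m²; T⁴ = 1.186×10¹⁰ K⁴.
P = 0.67·5.67×10⁻⁸·31.77·1.186×10¹⁰.

P ≈ 14300 W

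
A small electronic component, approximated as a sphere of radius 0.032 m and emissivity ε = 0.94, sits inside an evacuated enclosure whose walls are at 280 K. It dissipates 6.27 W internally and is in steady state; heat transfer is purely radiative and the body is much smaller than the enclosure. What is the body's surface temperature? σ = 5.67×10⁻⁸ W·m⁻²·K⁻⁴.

For a small grey body in a large enclosure, net radiated power = εσA(T⁴ − T_w⁴).
Steady state: P = εσA(T⁴ − T_w⁴) with A = 4πr² = 0.01287 m².
T⁴ = P/(εσA) + T_w⁴ = 6.27/(0.94·5.67×10⁻⁸·0.01287) + (280)⁴
    = 9.142×10⁹ + 6.147×10⁹ = 1.529×10¹⁰ K⁴.

T ≈ 352 K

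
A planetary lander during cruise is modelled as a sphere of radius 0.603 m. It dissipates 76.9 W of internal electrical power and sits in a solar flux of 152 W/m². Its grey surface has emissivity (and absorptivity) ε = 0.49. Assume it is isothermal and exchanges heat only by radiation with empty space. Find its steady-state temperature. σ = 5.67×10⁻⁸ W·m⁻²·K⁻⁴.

At steady state, absorbed solar power + internal power = radiated power.
Absorbed: α·S·A_cross = 0.49·152·1.142 = 85.08 W (cross-section πr²).
Total input = 85.08 + 76.9 = 162.0 W.
Radiated: εσ·A_surf·T⁴ with A_surf = 4πr² = 4.569 m².
T⁴ = 162.0/(0.49·5.67×10⁻⁸·4.569) = 1.276×10⁹ K⁴.

T ≈ 189 K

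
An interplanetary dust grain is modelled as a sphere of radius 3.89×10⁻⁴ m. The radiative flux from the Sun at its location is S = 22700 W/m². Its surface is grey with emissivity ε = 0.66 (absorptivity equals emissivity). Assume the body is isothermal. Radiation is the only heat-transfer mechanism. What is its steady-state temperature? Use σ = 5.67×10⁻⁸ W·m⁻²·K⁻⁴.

At equilibrium, absorbed power = emitted power.
Absorbing cross-section = πr² = 4.754×10⁻⁷ m²; emitting surface = 4πr² = 1.902×10⁻⁶ m² (ratio 4).
εS·A_cross = εσ·A_surf·T⁴  ⇒  T⁴ = S/(4σ)   (ε cancels).
T⁴ = 22700/(4·5.67×10⁻⁸) = 1.001×10¹¹ K⁴.
T = (1.001×10¹¹)^(1/4).

T ≈ 562 K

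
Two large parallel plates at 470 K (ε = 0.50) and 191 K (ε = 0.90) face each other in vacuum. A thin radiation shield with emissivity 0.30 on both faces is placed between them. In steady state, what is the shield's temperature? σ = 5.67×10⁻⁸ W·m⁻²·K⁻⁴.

T_s ≈ 387 K

In steady state the net flux on the hot side equals that on the cold side.
σ(T₁⁴−T_s⁴)/D₁ = σ(T_s⁴−T₂⁴)/D₂, with D₁ = 1/ε₁+1/ε_s−1 = 4.333, D₂ = 1/ε_s+1/ε₂−1 = 3.444.
Solve for T_s⁴: T_s⁴ = (D₂·T₁⁴ + D₁·T₂⁴)/(D₁+D₂) = 2.235×10¹⁰ K⁴.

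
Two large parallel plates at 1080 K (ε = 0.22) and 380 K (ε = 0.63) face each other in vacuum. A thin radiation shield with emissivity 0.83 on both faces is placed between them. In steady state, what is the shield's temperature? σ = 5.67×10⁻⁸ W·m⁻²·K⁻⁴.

In steady state the net flux on the hot side equals that on the cold side.
σ(T₁⁴−T_s⁴)/D₁ = σ(T_s⁴−T₂⁴)/D₂, with D₁ = 1/ε₁+1/ε_s−1 = 4.750, D₂ = 1/ε_s+1/ε₂−1 = 1.792.
Solve for T_s⁴: T_s⁴ = (D₂·T₁⁴ + D₁·T₂⁴)/(D₁+D₂) = 3.878×10¹¹ K⁴.

T_s ≈ 789 K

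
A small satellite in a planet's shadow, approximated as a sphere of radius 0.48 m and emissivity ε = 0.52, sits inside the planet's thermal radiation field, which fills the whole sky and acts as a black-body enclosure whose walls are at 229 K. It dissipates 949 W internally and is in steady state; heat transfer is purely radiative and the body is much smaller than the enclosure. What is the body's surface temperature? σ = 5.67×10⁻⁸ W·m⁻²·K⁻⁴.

For a small grey body in a large enclosure, net radiated power = εσA(T⁴ − T_w⁴).
Steady state: P = εσA(T⁴ − T_w⁴) with A = 4πr² = 2.895 m².
T⁴ = P/(εσA) + T_w⁴ = 949/(0.52·5.67×10⁻⁸·2.895) + (229)⁴
    = 1.112×10¹⁰ + 2.750×10⁹ = 1.387×10¹⁰ K⁴.

T ≈ 343 K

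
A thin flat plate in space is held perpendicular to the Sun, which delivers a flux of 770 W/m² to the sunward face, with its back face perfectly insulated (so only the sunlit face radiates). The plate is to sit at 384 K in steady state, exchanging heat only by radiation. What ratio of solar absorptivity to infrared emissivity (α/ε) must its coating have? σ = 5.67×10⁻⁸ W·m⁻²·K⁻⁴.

Balance: αS·A = εσ·1A·T⁴ ⇒ α/ε = σT⁴/S.
α/ε = 5.67×10⁻⁸·(384)⁴/770 = 5.67×10⁻⁸·2.174×10¹⁰/770.

α/ε ≈ 1.60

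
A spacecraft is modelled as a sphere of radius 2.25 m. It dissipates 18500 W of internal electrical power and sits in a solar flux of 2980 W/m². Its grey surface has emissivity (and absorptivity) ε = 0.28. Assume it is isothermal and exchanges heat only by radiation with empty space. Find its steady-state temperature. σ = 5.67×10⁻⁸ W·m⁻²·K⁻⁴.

At steady state, absorbed solar power + internal power = radiated power.
Absorbed: α·S·A_cross = 0.28·2980·15.90 = 13270 W (cross-section πr²).
Total input = 13270 + 18500 = 31770 W.
Radiated: εσ·A_surf·T⁴ with A_surf = 4πr² = 63.62 m².
T⁴ = 31770/(0.28·5.67×10⁻⁸·63.62) = 3.146×10¹⁰ K⁴.

T ≈ 421 K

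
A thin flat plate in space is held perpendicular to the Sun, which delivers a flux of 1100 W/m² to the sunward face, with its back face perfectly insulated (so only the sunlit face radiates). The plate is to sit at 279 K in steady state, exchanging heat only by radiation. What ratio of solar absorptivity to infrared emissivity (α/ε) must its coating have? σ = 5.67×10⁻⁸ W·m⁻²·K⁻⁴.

α/ε ≈ 0.312

Balance: αS·A = εσ·1A·T⁴ ⇒ α/ε = σT⁴/S.
α/ε = 5.67×10⁻⁸·(279)⁴/1100 = 5.67×10⁻⁸·6.059×10⁹/1100.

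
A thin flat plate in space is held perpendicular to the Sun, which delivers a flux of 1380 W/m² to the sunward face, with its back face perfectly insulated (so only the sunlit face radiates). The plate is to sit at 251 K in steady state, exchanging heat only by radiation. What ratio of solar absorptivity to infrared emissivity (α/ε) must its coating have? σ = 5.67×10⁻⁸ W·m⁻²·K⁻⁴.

Balance: αS·A = εσ·1A·T⁴ ⇒ α/ε = σT⁴/S.
α/ε = 5.67×10⁻⁸·(251)⁴/1380 = 5.67×10⁻⁸·3.969×10⁹/1380.

α/ε ≈ 0.163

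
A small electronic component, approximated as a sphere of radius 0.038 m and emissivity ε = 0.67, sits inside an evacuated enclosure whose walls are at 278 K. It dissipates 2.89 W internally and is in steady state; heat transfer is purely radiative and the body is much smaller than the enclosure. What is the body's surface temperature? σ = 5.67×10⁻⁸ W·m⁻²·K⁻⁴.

T ≈ 318 K

For a small grey body in a large enclosure, net radiated power = εσA(T⁴ − T_w⁴).
Steady state: P = εσA(T⁴ − T_w⁴) with A = 4πr² = 0.01815 m².
T⁴ = P/(εσA) + T_w⁴ = 2.89/(0.67·5.67×10⁻⁸·0.01815) + (278)⁴
    = 4.192×10⁹ + 5.973×10⁹ = 1.017×10¹⁰ K⁴.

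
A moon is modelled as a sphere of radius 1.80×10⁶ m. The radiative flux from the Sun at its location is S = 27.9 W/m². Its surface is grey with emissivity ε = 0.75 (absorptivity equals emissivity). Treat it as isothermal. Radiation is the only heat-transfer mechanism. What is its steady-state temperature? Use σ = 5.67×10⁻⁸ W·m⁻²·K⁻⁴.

At equilibrium, absorbed power = emitted power.
Absorbing cross-section = πr² = 1.018×10¹³ m²; emitting surface = 4πr² = 4.072×10¹³ m² (ratio 4).
εS·A_cross = εσ·A_surf·T⁴  ⇒  T⁴ = S/(4σ)   (ε cancels).
T⁴ = 27.9/(4·5.67×10⁻⁸) = 1.230×10⁸ K⁴.
T = (1.230×10⁸)^(1/4).

T ≈ 105 K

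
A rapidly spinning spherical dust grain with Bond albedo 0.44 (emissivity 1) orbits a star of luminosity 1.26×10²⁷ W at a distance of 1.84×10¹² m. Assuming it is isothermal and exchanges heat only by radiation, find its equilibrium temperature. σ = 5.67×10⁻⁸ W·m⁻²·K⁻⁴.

First find the stellar flux at distance d: S = L/(4πd²) = 1.26×10²⁷/(4π·(1.84×10¹²)²) = 29.62 W/m².
For an isothermal sphere, absorbed (1−a)S·πr² = emitted σ·4πr²·T⁴, so T⁴ = (1−a)S/(4σ).
T⁴ = 0.560·29.62/(4·5.67×10⁻⁸) = 7.313×10⁷ K⁴.

T ≈ 92.5 K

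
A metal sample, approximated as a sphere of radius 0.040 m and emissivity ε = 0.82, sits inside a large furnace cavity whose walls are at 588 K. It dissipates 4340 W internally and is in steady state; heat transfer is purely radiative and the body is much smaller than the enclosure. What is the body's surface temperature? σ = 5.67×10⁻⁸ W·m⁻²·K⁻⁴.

T ≈ 1480 K

For a small grey body in a large enclosure, net radiated power = εσA(T⁴ − T_w⁴).
Steady state: P = εσA(T⁴ − T_w⁴) with A = 4πr² = 0.02011 m².
T⁴ = P/(εσA) + T_w⁴ = 4340/(0.82·5.67×10⁻⁸·0.02011) + (588)⁴
    = 4.643×10¹² + 1.195×10¹¹ = 4.762×10¹² K⁴.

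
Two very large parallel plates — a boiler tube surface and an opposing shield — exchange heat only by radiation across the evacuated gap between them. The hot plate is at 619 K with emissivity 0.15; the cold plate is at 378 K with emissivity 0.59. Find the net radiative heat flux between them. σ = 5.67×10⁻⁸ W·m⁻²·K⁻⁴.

For two infinite grey parallel plates, q = σ(T₁⁴ − T₂⁴)/(1/ε₁ + 1/ε₂ − 1).
T₁⁴ − T₂⁴ = 1.468×10¹¹ − 2.042×10¹⁰ = 1.264×10¹¹ K⁴.
1/ε₁ + 1/ε₂ − 1 = 6.667 + 1.695 − 1 = 7.362.
q = 5.67×10⁻⁸ × 1.264×10¹¹ / 7.362.

q ≈ 974 W/m²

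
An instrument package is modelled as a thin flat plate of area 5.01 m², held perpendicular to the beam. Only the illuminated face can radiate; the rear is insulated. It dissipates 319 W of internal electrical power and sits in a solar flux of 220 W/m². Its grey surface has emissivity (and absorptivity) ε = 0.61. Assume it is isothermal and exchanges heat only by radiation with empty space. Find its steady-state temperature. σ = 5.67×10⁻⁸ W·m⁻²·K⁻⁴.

At steady state, absorbed solar power + internal power = radiated power.
Absorbed: α·S·A_cross = 0.61·220·5.010 = 672.3 W (cross-section A).
Total input = 672.3 + 319 = 991.3 W.
Radiated: εσ·A_surf·T⁴ with A_surf = A = 5.010 m².
T⁴ = 991.3/(0.61·5.67×10⁻⁸·5.010) = 5.721×10⁹ K⁴.

T ≈ 275 K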